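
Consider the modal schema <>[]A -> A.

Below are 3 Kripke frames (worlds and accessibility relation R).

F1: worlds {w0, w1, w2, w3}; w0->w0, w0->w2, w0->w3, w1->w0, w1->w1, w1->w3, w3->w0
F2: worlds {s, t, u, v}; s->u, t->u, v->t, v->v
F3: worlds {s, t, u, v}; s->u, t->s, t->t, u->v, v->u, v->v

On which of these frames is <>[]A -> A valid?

none

This is the axiom for symmetry; its first-order frame correspondent is forall x forall y (Rxy -> Ryx).
F1: fails — Rw1w0 but not Rw0w1.
F2: fails — Rsu but not Rus.
F3: fails — Rts but not Rst.
Valid on no frame.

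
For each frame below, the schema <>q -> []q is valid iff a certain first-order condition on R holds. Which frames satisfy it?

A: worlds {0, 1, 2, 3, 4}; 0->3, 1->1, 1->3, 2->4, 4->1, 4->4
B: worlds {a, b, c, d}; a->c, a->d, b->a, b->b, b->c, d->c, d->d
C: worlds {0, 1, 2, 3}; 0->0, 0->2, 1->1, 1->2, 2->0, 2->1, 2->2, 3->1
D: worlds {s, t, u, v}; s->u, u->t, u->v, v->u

none

This is the axiom for partial functionality; its first-order frame correspondent is forall x forall y forall z (Rxy & Rxz -> y = z).
A: fails — 1 sees both 1 and 3.
B: fails — a sees both c and d.
C: fails — 0 sees both 0 and 2.
D: fails — u sees both t and v.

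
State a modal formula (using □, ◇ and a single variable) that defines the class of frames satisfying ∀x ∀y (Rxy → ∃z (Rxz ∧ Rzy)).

□□p → □p

This is density; the standard corresponding axiom is C4: □□p → □p.
Suppose □□p→□p is valid. Take Rxy and set V(p)={w : xR²w}. Then □□p at x, so □p at x, so p at y, i.e. ∃z(Rxz∧Rzy).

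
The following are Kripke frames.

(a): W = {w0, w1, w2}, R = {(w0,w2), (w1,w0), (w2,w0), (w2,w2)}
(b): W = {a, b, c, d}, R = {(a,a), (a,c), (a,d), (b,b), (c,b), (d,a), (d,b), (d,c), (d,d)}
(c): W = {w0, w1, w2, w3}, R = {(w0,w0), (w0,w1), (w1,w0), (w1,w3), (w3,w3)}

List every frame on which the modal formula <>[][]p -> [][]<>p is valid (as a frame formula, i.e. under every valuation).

The schema corresponds to a generalized confluence (Geach) condition: forall x forall y forall z ((xRy & x R^2 z) -> exists w (y R^2 w & zRw)).
(a): condition met.
(b): fails — aRc, aR²a but no w with cR²w and aRw.
(c): fails — w1Rw3, w1R²w0 but no w with w3R²w and w0Rw.

(a)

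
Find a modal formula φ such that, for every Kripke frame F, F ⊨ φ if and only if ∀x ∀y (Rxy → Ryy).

□(□q → q)

The condition is shift-reflexivity. The T□ schema □(□q → q) defines it.
Suppose □(□q→q) is valid. Take Rxy and set V(q)={w : Ryw}. Then at y, □q holds; since □(□q→q) at x, □q→q at y, so q at y, i.e. Ryy.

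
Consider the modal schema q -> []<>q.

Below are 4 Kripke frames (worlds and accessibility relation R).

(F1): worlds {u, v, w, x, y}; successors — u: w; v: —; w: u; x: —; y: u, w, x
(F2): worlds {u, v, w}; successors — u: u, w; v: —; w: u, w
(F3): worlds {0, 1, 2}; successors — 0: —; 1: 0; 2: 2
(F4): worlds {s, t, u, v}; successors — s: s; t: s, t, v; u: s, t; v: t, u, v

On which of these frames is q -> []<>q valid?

Frame correspondent (Sahlqvist): forall x forall y (Rxy -> Ryx) — i.e. symmetry.
(F1): fails — Ryx but not Rxy.
(F2): holds.
(F3): fails — R10 but not R01.
(F4): fails — Rut but not Rtu.

(F2)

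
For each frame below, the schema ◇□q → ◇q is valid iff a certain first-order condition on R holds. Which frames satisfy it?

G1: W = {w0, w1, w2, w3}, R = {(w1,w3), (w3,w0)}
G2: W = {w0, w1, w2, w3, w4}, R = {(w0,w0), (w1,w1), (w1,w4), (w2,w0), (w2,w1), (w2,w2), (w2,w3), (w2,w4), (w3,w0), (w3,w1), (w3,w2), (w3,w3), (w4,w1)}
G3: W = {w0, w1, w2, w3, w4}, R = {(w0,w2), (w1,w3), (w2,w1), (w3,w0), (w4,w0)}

G2

Frame correspondent (Sahlqvist): ∀x ∀y (xRy → ∃w (yRw ∧ xRw)) — i.e. a generalized confluence (Geach) condition.
G1: fails — w1Rw3 but no w with w3Rw and w1Rw.
G2: ✓.
G3: fails — w0Rw2 but no w with w2Rw and w0Rw.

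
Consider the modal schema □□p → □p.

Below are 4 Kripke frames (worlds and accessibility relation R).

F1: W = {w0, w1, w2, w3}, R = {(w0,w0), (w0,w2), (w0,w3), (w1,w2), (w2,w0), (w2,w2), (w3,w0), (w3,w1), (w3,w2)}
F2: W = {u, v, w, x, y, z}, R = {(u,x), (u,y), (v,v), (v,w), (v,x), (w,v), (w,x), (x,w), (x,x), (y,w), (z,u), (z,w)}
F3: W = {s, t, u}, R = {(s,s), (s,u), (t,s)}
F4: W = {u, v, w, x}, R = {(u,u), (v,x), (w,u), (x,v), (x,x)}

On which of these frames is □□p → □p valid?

This is the axiom for density; its first-order frame correspondent is ∀x ∀y (Rxy → ∃z (Rxz ∧ Rzy)).
F1: fails — Rw3w1 but no z with Rw3z and Rzw1.
F2: fails — Ryw but no t with Ryt and Rtw.
F3: satisfies the condition.
F4: satisfies the condition.
Valid on: F3, F4.

F3, F4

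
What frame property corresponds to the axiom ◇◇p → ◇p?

This is a form of the 4 axiom.
It corresponds to transitivity: ∀x ∀y ∀z (Rxy ∧ Ryz → Rxz).

transitivity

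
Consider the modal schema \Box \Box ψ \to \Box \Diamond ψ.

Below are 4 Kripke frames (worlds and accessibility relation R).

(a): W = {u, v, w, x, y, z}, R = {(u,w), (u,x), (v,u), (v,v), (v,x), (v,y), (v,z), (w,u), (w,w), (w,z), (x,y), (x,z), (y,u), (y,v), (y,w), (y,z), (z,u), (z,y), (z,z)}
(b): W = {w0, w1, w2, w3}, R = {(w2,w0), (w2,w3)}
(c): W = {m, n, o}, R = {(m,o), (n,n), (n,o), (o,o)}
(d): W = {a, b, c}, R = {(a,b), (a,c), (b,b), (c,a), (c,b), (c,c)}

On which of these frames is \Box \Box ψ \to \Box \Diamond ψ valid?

The schema corresponds to a generalized confluence (Geach) condition: \forall x \forall z (xRz \to \exists w (x R^2 w \wedge zRw)).
(a): holds.
(b): fails — w2Rw0 but no w with w2R²w and w0Rw.
(c): holds.
(d): holds.
Valid on: (a), (c), (d).

(a), (c), (d)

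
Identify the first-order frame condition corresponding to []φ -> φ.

reflexivity

Suppose □φ→φ is valid. At any x set V(φ)={w : Rxw}. Then □φ holds at x, so φ holds at x, i.e. Rxx.
The converse is a direct semantic check.
Frame condition: forall x Rxx.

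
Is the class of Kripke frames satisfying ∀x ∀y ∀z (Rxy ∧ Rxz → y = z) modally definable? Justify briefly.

The condition is partial functionality. A defining modal formula is ◇p → □p.
Suppose ◇p→□p is valid. Take Rxy, Rxz and set V(p)={y}. Then ◇p at x, so □p at x, so p at z, i.e. z=y.

Definable; ◇p → □p defines it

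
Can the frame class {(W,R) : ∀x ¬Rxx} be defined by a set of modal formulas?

Modal frame validity is preserved under surjective bounded morphisms.
The 2-cycle (worlds s,t with s→t→s) is irreflexive, and the map sending every world to a single reflexive point • is a surjective bounded morphism (forth: every edge maps to (•,•); back: every world has a successor). So any modal formula valid on the 2-cycle is also valid on the reflexive point, which is not irreflexive.
Hence irreflexivity is not modally definable.

No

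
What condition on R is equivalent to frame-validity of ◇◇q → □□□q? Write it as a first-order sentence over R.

This is a Sahlqvist (Geach-type) schema ◇^2□^0q → □^3◇^0q.
First-order correspondent: ∀x ∀y ∀z ((xR²y ∧ xR³z) → ∃w (y = w ∧ z = w)).

∀x ∀y ∀z ((xR²y ∧ xR³z) → ∃w (y = w ∧ z = w))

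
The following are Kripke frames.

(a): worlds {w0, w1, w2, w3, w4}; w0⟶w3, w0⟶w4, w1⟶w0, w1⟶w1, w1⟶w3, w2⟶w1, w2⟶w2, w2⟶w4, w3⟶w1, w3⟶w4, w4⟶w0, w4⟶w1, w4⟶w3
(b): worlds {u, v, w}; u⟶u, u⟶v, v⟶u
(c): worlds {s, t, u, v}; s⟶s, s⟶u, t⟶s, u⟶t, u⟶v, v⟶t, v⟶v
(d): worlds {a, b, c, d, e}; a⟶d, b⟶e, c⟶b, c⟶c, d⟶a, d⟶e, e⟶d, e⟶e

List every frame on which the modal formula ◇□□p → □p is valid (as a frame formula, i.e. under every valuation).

(b)

Frame correspondent (Sahlqvist): ∀x ∀y ∀z ((xRy ∧ xRz) → ∃w (yR²w ∧ z = w)) — i.e. a generalized confluence (Geach) condition.
(a): fails — w0Rw3, w0Rw4 but no w with w3R²w and w4=w.
(b): ✓.
(c): fails — sRu, sRu but no w with uR²w and u=w.
(d): fails — cRb, cRb but no w with bR²w and b=w.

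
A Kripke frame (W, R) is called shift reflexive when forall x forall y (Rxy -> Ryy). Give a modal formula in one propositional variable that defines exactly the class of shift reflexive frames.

□(□r → r)

A defining formula is □(□r → r) (the T□ axiom).
Suppose □(□r→r) is valid. Take Rxy and set V(r)={w : Ryw}. Then at y, □r holds; since □(□r→r) at x, □r→r at y, so r at y, i.e. Ryy.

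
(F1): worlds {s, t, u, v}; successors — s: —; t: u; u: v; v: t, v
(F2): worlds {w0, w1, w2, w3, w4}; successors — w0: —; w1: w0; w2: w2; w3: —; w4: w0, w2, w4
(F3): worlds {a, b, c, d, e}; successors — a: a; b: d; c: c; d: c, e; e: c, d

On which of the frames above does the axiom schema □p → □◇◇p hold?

The schema corresponds to a generalized confluence (Geach) condition: ∀x ∀z (xRz → ∃w (xRw ∧ zR²w)).
(F1): fails — tRu but no w with tRw and uR²w.
(F2): fails — w1Rw0 but no w with w1Rw and w0R²w.
(F3): satisfies the condition.
Valid on: (F3).

(F3)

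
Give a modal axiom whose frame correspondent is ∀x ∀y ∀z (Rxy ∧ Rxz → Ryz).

A defining formula is ◇q → □◇q (the 5 axiom).

◇q → □◇q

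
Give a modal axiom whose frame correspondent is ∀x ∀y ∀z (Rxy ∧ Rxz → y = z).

This is partial functionality; the standard corresponding axiom is CD: ◇s → □s.
Suppose ◇s→□s is valid. Take Rxy, Rxz and set V(s)={y}. Then ◇s at x, so □s at x, so s at z, i.e. z=y.

◇s → □s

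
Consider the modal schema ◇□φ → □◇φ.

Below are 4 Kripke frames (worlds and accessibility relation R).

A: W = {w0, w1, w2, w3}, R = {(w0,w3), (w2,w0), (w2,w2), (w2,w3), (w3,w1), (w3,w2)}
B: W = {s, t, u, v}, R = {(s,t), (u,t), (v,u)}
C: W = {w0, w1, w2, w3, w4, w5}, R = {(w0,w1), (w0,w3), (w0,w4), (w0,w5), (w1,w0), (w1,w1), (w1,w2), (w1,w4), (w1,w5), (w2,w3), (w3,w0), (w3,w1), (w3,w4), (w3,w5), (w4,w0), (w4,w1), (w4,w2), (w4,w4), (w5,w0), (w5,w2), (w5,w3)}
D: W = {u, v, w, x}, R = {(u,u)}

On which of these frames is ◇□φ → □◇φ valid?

D

The schema corresponds to convergence: ∀x ∀y ∀z (Rxy ∧ Rxz → ∃w (Ryw ∧ Rzw)).
A: fails — Rw2w0 and Rw2w3 but w0 and w3 have no common successor.
B: fails — Rst and Rst but t and t have no common successor.
C: fails — Rw1w4 and Rw1w2 but w4 and w2 have no common successor.
D: satisfies the condition.
Valid on: D.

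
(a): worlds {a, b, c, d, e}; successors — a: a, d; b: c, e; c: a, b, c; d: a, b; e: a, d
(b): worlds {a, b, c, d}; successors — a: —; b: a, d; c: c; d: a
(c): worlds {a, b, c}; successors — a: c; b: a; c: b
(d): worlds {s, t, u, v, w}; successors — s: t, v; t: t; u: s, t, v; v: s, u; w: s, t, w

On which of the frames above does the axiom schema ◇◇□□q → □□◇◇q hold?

(a), (c), (d)

Frame correspondent (Sahlqvist): ∀x ∀y ∀z ((xR²y ∧ xR²z) → ∃w (yR²w ∧ zR²w)) — i.e. a generalized confluence (Geach) condition.
(a): satisfies the condition.
(b): fails — bR²a, bR²a but no w with aR²w and aR²w.
(c): satisfies the condition.
(d): satisfies the condition.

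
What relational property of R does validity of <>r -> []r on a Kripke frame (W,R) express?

Suppose ◇r→□r is valid. Take Rxy, Rxz and set V(r)={y}. Then ◇r at x, so □r at x, so r at z, i.e. z=y.

Partial functionality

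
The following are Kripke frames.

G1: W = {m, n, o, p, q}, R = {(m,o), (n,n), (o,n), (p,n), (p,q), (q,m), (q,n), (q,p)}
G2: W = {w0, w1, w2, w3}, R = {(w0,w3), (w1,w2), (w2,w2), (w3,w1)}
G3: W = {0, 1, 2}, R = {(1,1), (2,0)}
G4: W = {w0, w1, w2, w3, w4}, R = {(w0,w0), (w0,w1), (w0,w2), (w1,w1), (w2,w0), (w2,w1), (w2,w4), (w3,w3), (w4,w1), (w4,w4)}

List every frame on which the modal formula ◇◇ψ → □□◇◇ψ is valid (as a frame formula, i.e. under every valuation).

G3

This is the axiom for a generalized confluence (Geach) condition; its first-order frame correspondent is ∀x ∀y ∀z ((xR²y ∧ xR²z) → ∃w (y = w ∧ zR²w)).
G1: fails — pR²m, pR²m but no w with m=w and mR²w.
G2: fails — w0R²w1, w0R²w1 but no w with w1=w and w1R²w.
G3: ✓.
G4: fails — w0R²w0, w0R²w1 but no w with w0=w and w1R²w.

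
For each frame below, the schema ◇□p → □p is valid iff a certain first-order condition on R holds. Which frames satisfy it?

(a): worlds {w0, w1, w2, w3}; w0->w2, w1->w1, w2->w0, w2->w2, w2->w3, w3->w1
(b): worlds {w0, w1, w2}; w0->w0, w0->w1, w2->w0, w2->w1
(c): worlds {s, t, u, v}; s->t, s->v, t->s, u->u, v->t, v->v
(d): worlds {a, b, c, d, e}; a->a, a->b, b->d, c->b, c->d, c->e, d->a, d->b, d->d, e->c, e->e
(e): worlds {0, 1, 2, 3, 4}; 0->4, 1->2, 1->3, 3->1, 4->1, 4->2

The schema corresponds to the Euclidean property: ∀x ∀y ∀z (Rxy ∧ Rxz → Ryz).
(a): fails — Rw2w0 and Rw2w0 but not Rw0w0.
(b): fails — Rw0w1 and Rw0w1 but not Rw1w1.
(c): fails — Rst and Rsv but not Rtv.
(d): fails — Rab and Rab but not Rbb.
(e): fails — R04 and R04 but not R44.
Valid on no frame.

none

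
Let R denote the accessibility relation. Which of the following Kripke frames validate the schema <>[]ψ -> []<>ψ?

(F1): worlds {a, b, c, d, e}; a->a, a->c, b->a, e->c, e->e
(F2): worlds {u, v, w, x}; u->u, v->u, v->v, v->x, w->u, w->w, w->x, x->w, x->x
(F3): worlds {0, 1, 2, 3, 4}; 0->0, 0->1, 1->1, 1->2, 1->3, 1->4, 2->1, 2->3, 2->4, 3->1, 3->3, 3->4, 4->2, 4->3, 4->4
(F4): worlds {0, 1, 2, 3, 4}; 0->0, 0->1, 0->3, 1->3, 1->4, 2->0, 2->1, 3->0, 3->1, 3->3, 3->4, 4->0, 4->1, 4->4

(F3), (F4)

This is the axiom for convergence; its first-order frame correspondent is forall x forall y forall z (Rxy & Rxz -> exists w (Ryw & Rzw)).
(F1): fails — Raa and Rac but a and c have no common successor.
(F2): fails — Rvu and Rvx but u and x have no common successor.
(F3): ✓.
(F4): ✓.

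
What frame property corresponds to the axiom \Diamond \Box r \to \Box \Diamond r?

Suppose ◇□r→□◇r is valid. Take Rxy, Rxz and set V(r)={w : Ryw}. Then □r at y so ◇□r at x, so □◇r at x, so ◇r at z, giving w with Rzw and Ryw.
Conversely, on a frame with convergence the schema holds at every world under every valuation.
Frame condition: \forall x \forall y \forall z (Rxy \wedge Rxz \to \exists w (Ryw \wedge Rzw)).

convergence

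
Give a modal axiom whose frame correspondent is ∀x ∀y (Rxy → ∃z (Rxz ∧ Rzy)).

A defining formula is □□ψ → □ψ (the C4 axiom).
Suppose □□ψ→□ψ is valid. Take Rxy and set V(ψ)={w : xR²w}. Then □□ψ at x, so □ψ at x, so ψ at y, i.e. ∃z(Rxz∧Rzy).

□□ψ → □ψ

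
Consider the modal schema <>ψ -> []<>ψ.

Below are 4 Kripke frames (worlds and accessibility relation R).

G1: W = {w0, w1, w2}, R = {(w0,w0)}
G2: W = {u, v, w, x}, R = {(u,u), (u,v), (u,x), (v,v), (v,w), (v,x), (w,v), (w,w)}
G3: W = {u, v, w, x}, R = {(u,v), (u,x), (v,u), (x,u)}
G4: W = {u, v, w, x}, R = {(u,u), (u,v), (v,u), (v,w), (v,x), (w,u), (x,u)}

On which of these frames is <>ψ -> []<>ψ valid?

G1

The schema corresponds to the Euclidean property: forall x forall y forall z (Rxy & Rxz -> Ryz).
G1: satisfies the condition.
G2: fails — Ruv and Ruu but not Rvu.
G3: fails — Ruv and Ruv but not Rvv.
G4: fails — Ruv and Ruv but not Rvv.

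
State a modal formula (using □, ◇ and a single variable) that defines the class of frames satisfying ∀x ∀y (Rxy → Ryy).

□(□ψ → ψ)

The condition is shift-reflexivity. The T□ schema □(□ψ → ψ) defines it.
Suppose □(□ψ→ψ) is valid. Take Rxy and set V(ψ)={w : Ryw}. Then at y, □ψ holds; since □(□ψ→ψ) at x, □ψ→ψ at y, so ψ at y, i.e. Ryy.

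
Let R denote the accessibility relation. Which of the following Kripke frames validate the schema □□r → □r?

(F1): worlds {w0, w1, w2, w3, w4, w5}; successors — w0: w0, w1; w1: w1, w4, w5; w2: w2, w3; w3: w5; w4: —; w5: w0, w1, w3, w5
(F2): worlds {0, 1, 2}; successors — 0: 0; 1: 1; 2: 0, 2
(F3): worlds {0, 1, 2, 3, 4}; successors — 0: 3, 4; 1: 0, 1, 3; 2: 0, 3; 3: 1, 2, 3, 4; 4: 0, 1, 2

This is the axiom for density; its first-order frame correspondent is ∀x ∀y (Rxy → ∃z (Rxz ∧ Rzy)).
(F1): condition met.
(F2): condition met.
(F3): fails — R20 but no z with R2z and Rz0.
Valid on: (F1), (F2).

(F1), (F2)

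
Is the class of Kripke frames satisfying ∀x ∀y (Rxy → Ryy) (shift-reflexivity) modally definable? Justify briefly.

Yes — defined by □(□p → p)

Yes: it is shift-reflexivity, defined by the T□ schema □(□p → p).
Suppose □(□p→p) is valid. Take Rxy and set V(p)={w : Ryw}. Then at y, □p holds; since □(□p→p) at x, □p→p at y, so p at y, i.e. Ryy.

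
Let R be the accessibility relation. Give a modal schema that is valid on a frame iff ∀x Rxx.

The condition is reflexivity. The T schema □ψ → ψ defines it.
Suppose □ψ→ψ is valid. At any x set V(ψ)={w : Rxw}. Then □ψ holds at x, so ψ holds at x, i.e. Rxx.

□ψ → ψ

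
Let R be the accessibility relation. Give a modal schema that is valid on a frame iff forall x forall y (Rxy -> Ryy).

This is shift-reflexivity; the standard corresponding axiom is T□: □(□p → p).
Suppose □(□p→p) is valid. Take Rxy and set V(p)={w : Ryw}. Then at y, □p holds; since □(□p→p) at x, □p→p at y, so p at y, i.e. Ryy.

□(□p → p)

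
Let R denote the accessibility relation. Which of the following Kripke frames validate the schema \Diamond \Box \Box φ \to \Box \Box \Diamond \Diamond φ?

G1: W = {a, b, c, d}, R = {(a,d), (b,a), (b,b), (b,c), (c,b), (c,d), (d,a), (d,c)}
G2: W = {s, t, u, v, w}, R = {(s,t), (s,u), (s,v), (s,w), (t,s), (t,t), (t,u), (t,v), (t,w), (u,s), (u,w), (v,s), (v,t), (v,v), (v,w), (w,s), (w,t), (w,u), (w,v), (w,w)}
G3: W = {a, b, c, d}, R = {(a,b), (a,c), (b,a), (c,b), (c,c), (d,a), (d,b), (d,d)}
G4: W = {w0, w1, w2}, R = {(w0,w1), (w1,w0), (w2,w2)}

This is the axiom for a generalized confluence (Geach) condition; its first-order frame correspondent is \forall x \forall y \forall z ((xRy \wedge x R^2 z) \to \exists w (y R^2 w \wedge z R^2 w)).
G1: fails — aRd, aR²a but no w with dR²w and aR²w.
G2: holds.
G3: holds.
G4: fails — w0Rw1, w0R²w0 but no w with w1R²w and w0R²w.

G2, G3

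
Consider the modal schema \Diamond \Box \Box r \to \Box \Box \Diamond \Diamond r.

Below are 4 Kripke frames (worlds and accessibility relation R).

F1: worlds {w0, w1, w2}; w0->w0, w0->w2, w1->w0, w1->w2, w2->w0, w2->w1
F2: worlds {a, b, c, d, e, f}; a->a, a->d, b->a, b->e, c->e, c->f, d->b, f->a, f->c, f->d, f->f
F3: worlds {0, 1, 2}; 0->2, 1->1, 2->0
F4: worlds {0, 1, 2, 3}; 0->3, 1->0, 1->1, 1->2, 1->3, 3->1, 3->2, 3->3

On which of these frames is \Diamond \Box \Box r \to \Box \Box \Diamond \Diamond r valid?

Frame correspondent (Sahlqvist): \forall x \forall y \forall z ((xRy \wedge x R^2 z) \to \exists w (y R^2 w \wedge z R^2 w)) — i.e. a generalized confluence (Geach) condition.
F1: holds.
F2: fails — bRe, bR²a but no w with eR²w and aR²w.
F3: fails — 0R2, 0R²0 but no w with 2R²w and 0R²w.
F4: fails — 0R3, 0R²2 but no w with 3R²w and 2R²w.
Valid on: F1.

F1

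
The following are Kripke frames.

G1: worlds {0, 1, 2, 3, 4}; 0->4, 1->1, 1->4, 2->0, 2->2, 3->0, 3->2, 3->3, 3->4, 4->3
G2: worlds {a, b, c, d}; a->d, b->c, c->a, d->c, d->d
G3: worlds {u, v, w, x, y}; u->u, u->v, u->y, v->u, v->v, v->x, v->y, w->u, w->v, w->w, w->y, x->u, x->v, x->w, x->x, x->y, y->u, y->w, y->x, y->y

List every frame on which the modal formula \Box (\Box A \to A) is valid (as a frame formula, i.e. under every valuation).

Frame correspondent (Sahlqvist): \forall x \forall y (Rxy \to Ryy) — i.e. shift-reflexivity.
G1: fails — R34 but not R44.
G2: fails — Rbc but not Rcc.
G3: holds.

G3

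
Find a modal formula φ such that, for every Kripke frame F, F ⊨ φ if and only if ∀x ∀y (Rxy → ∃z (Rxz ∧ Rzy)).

This is density; the standard corresponding axiom is C4: □□s → □s.
Suppose □□s→□s is valid. Take Rxy and set V(s)={w : xR²w}. Then □□s at x, so □s at x, so s at y, i.e. ∃z(Rxz∧Rzy).

□□s → □s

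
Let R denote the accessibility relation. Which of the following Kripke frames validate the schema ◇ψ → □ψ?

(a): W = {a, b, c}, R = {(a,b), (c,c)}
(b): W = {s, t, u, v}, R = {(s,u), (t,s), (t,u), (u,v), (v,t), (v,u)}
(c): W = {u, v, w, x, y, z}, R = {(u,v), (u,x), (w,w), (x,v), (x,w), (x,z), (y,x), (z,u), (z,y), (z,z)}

The schema corresponds to partial functionality: ∀x ∀y ∀z (Rxy ∧ Rxz → y = z).
(a): condition met.
(b): fails — t sees both s and u.
(c): fails — u sees both v and x.

(a)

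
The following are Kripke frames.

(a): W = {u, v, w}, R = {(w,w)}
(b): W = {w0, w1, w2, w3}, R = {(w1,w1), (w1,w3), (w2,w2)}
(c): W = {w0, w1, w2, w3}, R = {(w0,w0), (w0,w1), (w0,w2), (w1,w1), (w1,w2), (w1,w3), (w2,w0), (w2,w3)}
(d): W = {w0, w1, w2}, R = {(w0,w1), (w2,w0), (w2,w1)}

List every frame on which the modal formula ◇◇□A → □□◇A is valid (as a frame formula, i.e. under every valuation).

(a)

The schema corresponds to a generalized confluence (Geach) condition: ∀x ∀y ∀z ((xR²y ∧ xR²z) → ∃w (yRw ∧ zRw)).
(a): holds.
(b): fails — w1R²w1, w1R²w3 but no w with w1Rw and w3Rw.
(c): fails — w0R²w0, w0R²w3 but no w with w0Rw and w3Rw.
(d): fails — w2R²w1, w2R²w1 but no w with w1Rw and w1Rw.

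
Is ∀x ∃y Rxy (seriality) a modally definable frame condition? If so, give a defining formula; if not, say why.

Yes: it is seriality, defined by the D schema □q → ◇q.
Suppose □q→◇q is valid. At any x set V(q)=W. Then □q at x, so ◇q at x, so x has a successor.

Definable; □q → ◇q defines it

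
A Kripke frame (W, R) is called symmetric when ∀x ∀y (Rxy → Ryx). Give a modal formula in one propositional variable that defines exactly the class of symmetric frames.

This is symmetry; the standard corresponding axiom is B: ψ → □◇ψ.
Suppose ψ→□◇ψ is valid. Take Rxy and set V(ψ)={x}. Then ψ at x, so □◇ψ at x, so ◇ψ at y, so some z with Ryz has ψ; z=x, i.e. Ryx.

ψ → □◇ψ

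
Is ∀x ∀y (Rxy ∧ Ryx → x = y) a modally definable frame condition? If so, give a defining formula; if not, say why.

Modal frame validity is preserved under surjective bounded morphisms.
The 6-cycle (worlds a,b,c,d,e,f with a→b→c→d→e→f→a) is antisymmetric. Sending even-indexed worlds to a and odd-indexed worlds to b is a surjective bounded morphism onto the two-world frame with a↔b, which is not antisymmetric.
So no modal formula (or set of formulas) defines exactly the antisymmetric frames.

No — not modally definable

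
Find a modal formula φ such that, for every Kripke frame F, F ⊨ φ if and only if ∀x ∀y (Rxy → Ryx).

This is symmetry; the standard corresponding axiom is B: ψ → □◇ψ.
Suppose ψ→□◇ψ is valid. Take Rxy and set V(ψ)={x}. Then ψ at x, so □◇ψ at x, so ◇ψ at y, so some z with Ryz has ψ; z=x, i.e. Ryx.

ψ → □◇ψ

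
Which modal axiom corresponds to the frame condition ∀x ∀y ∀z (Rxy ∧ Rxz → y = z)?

◇q → □q

This is partial functionality; the standard corresponding axiom is CD: ◇q → □q.
Suppose ◇q→□q is valid. Take Rxy, Rxz and set V(q)={y}. Then ◇q at x, so □q at x, so q at z, i.e. z=y.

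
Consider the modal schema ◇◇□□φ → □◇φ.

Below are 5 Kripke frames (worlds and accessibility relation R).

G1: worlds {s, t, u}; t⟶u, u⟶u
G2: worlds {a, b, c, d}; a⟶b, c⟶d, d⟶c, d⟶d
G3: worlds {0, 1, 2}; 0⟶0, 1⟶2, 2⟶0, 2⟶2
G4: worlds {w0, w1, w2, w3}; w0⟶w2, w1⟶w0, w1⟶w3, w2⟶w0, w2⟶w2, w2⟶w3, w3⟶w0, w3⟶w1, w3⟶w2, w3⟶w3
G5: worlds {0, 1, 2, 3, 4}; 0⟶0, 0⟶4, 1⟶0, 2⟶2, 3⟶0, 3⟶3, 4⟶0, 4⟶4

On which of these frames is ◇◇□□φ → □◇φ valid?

The schema corresponds to a generalized confluence (Geach) condition: ∀x ∀y ∀z ((xR²y ∧ xRz) → ∃w (yR²w ∧ zRw)).
G1: holds.
G2: holds.
G3: holds.
G4: holds.
G5: holds.

G1, G2, G3, G4, G5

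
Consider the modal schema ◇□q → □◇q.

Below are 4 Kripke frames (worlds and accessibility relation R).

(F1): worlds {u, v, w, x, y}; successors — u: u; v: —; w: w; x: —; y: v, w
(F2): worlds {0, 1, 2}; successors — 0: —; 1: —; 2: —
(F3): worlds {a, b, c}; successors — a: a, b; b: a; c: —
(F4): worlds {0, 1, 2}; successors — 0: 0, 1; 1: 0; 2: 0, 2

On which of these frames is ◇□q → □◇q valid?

This is the axiom for convergence; its first-order frame correspondent is ∀x ∀y ∀z (Rxy ∧ Rxz → ∃w (Ryw ∧ Rzw)).
(F1): fails — Ryv and Ryv but v and v have no common successor.
(F2): satisfies the condition.
(F3): satisfies the condition.
(F4): satisfies the condition.
Valid on: (F2), (F3), (F4).

(F2), (F3), (F4)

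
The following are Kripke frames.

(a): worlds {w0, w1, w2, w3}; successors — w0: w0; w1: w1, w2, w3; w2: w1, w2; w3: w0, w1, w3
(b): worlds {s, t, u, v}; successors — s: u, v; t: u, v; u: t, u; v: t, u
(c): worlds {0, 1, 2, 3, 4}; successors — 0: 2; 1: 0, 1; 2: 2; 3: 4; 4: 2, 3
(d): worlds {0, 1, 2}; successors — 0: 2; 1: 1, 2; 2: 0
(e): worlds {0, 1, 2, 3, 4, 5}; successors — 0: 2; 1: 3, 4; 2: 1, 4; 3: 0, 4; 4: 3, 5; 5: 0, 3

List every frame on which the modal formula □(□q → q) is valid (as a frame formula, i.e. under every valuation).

(a)

The schema corresponds to shift-reflexivity: ∀x ∀y (Rxy → Ryy).
(a): condition met.
(b): fails — Rtv but not Rvv.
(c): fails — R10 but not R00.
(d): fails — R12 but not R22.
(e): fails — R34 but not R44.
Valid on: (a).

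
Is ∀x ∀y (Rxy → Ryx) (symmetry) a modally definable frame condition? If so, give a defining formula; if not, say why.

Definable; r → □◇r defines it

Yes: it is symmetry, defined by the B schema r → □◇r.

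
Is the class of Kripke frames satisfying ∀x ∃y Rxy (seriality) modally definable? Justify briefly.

The condition is seriality. A defining modal formula is □q → ◇q.
Suppose □q→◇q is valid. At any x set V(q)=W. Then □q at x, so ◇q at x, so x has a successor.

Yes, by □q → ◇q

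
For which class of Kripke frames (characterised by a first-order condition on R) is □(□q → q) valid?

Suppose □(□q→q) is valid. Take Rxy and set V(q)={w : Ryw}. Then at y, □q holds; since □(□q→q) at x, □q→q at y, so q at y, i.e. Ryy.
Conversely, on a frame with shift-reflexivity the schema holds at every world under every valuation.
Frame condition: ∀x ∀y (Rxy → Ryy).

shift-reflexivity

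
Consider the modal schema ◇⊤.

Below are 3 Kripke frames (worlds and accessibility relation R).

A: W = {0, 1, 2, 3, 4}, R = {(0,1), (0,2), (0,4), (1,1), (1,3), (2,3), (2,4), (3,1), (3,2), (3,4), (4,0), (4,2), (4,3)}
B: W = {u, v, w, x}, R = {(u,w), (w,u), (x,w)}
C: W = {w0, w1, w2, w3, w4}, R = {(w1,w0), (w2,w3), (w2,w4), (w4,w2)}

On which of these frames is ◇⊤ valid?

A

The schema corresponds to seriality: ∀x ∃y Rxy.
A: satisfies the condition.
B: fails — world v has no successor.
C: fails — world w0 has no successor.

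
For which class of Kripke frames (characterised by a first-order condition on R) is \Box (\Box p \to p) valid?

shift-reflexivity

This schema is the T□ axiom.
It corresponds to shift-reflexivity: \forall x \forall y (Rxy \to Ryy).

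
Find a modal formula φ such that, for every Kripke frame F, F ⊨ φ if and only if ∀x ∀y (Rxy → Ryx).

This is symmetry; the standard corresponding axiom is B: s → □◇s.
Suppose s→□◇s is valid. Take Rxy and set V(s)={x}. Then s at x, so □◇s at x, so ◇s at y, so some z with Ryz has s; z=x, i.e. Ryx.

s → □◇s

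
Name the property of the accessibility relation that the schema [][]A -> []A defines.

Density

Suppose □□A→□A is valid. Take Rxy and set V(A)={w : xR²w}. Then □□A at x, so □A at x, so A at y, i.e. ∃z(Rxz∧Rzy).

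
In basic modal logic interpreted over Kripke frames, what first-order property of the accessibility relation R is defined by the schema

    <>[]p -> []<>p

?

This is the .2 axiom.
It corresponds to convergence: forall x forall y forall z (Rxy & Rxz -> exists w (Ryw & Rzw)).

convergence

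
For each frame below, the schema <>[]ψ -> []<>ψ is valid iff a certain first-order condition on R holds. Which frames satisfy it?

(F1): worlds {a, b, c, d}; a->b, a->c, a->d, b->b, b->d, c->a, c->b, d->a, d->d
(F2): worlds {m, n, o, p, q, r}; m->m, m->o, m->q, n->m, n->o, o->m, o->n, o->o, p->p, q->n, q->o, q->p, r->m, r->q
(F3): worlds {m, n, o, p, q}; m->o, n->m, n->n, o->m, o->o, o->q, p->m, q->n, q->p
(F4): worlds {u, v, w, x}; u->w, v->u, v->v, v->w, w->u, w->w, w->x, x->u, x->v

(F1)

Frame correspondent (Sahlqvist): forall x forall y forall z (Rxy & Rxz -> exists w (Ryw & Rzw)) — i.e. convergence.
(F1): satisfies the condition.
(F2): fails — Rqp and Rqn but p and n have no common successor.
(F3): fails — Rnn and Rnm but n and m have no common successor.
(F4): fails — Rwu and Rwx but u and x have no common successor.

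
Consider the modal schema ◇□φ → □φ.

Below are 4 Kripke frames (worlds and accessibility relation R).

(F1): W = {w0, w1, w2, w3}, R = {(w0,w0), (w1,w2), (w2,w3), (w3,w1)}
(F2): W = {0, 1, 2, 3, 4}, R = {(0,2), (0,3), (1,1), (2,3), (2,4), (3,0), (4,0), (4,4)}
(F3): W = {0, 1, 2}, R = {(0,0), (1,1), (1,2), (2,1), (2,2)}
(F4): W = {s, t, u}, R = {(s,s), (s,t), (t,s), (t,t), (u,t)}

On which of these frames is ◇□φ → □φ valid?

Frame correspondent (Sahlqvist): ∀x ∀y ∀z (Rxy ∧ Rxz → Ryz) — i.e. the Euclidean property.
(F1): fails — Rw1w2 and Rw1w2 but not Rw2w2.
(F2): fails — R02 and R02 but not R22.
(F3): ✓.
(F4): ✓.
Valid on: (F3), (F4).

(F3), (F4)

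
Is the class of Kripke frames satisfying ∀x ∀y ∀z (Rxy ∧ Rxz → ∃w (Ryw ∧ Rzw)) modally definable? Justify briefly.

This is a Sahlqvist condition; the .2 axiom ◇□q → □◇q defines it.
Suppose ◇□q→□◇q is valid. Take Rxy, Rxz and set V(q)={w : Ryw}. Then □q at y so ◇□q at x, so □◇q at x, so ◇q at z, giving w with Rzw and Ryw.

Yes, by ◇□q → □◇q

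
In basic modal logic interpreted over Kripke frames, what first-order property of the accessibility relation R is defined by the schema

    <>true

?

seriality

◇⊤ holds at w iff w has a successor, so frame-validity of ◇⊤ is exactly seriality. Equivalently via □r → ◇r:
Suppose □r→◇r is valid. At any x set V(r)=W. Then □r at x, so ◇r at x, so x has a successor.
Conversely, any frame satisfying forall x exists y Rxy validates the schema.
Frame condition: forall x exists y Rxy.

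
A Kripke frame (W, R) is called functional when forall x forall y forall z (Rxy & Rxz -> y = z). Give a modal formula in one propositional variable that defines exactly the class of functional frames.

◇p → □p

A defining formula is ◇p → □p (the CD axiom).
Suppose ◇p→□p is valid. Take Rxy, Rxz and set V(p)={y}. Then ◇p at x, so □p at x, so p at z, i.e. z=y.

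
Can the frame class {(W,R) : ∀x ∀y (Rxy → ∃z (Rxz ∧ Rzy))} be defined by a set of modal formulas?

Yes: it is density, defined by the C4 schema □□r → □r.

Yes — defined by □□r → □r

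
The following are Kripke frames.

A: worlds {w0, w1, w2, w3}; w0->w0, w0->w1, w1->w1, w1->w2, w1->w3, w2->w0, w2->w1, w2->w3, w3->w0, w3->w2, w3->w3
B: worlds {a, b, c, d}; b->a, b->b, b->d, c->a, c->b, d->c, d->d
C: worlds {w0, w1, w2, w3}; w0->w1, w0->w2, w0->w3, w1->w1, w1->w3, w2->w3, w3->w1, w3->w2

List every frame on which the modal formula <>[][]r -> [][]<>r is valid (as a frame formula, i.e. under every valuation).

A

This is the axiom for a generalized confluence (Geach) condition; its first-order frame correspondent is forall x forall y forall z ((xRy & x R^2 z) -> exists w (y R^2 w & zRw)).
A: ✓.
B: fails — bRa, bR²a but no w with aR²w and aRw.
C: fails — w0Rw2, w0R²w2 but no w with w2R²w and w2Rw.
Valid on: A.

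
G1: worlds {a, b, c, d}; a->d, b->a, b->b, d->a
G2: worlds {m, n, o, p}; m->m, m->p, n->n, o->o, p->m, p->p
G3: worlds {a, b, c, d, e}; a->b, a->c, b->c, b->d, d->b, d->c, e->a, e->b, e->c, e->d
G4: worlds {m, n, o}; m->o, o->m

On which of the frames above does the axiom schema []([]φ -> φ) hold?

G2

This is the axiom for shift-reflexivity; its first-order frame correspondent is forall x forall y (Rxy -> Ryy).
G1: fails — Rad but not Rdd.
G2: satisfies the condition.
G3: fails — Rbc but not Rcc.
G4: fails — Rom but not Rmm.
Valid on: G2.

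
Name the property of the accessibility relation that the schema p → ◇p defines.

This is frame-equivalent to □p → p (substitute ¬p for p and contrapose).
Suppose □p→p is valid. At any x set V(p)={w : Rxw}. Then □p holds at x, so p holds at x, i.e. Rxx.

reflexivity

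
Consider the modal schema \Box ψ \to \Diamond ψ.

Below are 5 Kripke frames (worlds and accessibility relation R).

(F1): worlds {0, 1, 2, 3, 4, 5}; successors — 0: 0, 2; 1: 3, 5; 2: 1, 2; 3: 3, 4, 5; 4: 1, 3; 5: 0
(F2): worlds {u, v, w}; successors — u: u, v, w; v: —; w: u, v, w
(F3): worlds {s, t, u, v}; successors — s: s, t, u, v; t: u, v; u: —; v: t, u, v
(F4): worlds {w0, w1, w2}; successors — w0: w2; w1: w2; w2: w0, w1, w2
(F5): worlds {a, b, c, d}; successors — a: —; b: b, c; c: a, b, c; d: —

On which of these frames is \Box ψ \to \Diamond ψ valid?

The schema corresponds to seriality: \forall x \exists y Rxy.
(F1): ✓.
(F2): fails — world v has no successor.
(F3): fails — world u has no successor.
(F4): ✓.
(F5): fails — world a has no successor.

(F1), (F4)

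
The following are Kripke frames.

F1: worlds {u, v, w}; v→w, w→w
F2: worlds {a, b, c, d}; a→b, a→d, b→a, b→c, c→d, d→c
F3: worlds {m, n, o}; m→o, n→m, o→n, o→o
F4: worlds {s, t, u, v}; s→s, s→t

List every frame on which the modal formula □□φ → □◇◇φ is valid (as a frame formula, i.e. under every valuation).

F1, F3

The schema corresponds to a generalized confluence (Geach) condition: ∀x ∀z (xRz → ∃w (xR²w ∧ zR²w)).
F1: condition met.
F2: fails — aRb but no w with aR²w and bR²w.
F3: condition met.
F4: fails — sRt but no w with sR²w and tR²w.
Valid on: F1, F3.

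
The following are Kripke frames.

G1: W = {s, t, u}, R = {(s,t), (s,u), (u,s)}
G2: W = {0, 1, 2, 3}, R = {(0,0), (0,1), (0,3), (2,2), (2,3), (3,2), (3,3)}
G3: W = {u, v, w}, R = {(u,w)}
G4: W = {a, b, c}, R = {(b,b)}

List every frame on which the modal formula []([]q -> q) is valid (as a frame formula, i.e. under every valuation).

This is the axiom for shift-reflexivity; its first-order frame correspondent is forall x forall y (Rxy -> Ryy).
G1: fails — Rsu but not Ruu.
G2: fails — R01 but not R11.
G3: fails — Ruw but not Rww.
G4: satisfies the condition.
Valid on: G4.

G4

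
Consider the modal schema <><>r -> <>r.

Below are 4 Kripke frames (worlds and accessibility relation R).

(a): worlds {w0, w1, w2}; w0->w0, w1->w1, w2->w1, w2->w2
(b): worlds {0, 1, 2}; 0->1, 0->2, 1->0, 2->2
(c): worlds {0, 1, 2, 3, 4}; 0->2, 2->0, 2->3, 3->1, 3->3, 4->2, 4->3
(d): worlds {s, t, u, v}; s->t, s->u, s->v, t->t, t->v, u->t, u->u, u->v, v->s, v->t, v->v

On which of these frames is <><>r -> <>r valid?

(a)

The schema corresponds to transitivity: forall x forall y forall z (Rxy & Ryz -> Rxz).
(a): condition met.
(b): fails — R01 and R10 but not R00.
(c): fails — R02 and R23 but not R03.
(d): fails — Ruv and Rvs but not Rus.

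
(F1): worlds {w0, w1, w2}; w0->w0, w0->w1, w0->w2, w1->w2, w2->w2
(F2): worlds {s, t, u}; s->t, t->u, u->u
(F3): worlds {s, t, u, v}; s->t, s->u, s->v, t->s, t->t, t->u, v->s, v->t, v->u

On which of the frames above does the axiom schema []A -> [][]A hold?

Frame correspondent (Sahlqvist): forall x forall y forall z (Rxy & Ryz -> Rxz) — i.e. transitivity.
(F1): ✓.
(F2): fails — Rst and Rtu but not Rsu.
(F3): fails — Rts and Rsv but not Rtv.
Valid on: (F1).

(F1)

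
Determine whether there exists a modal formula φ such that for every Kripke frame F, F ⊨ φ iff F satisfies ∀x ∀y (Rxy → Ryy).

Yes: it is shift-reflexivity, defined by the T□ schema □(□p → p).
Suppose □(□p→p) is valid. Take Rxy and set V(p)={w : Ryw}. Then at y, □p holds; since □(□p→p) at x, □p→p at y, so p at y, i.e. Ryy.

Yes — defined by □(□p → p)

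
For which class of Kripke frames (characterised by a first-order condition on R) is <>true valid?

Seriality

This schema is equivalent to the D axiom □φ → ◇φ.
Its frame correspondent is seriality — forall x exists y Rxy.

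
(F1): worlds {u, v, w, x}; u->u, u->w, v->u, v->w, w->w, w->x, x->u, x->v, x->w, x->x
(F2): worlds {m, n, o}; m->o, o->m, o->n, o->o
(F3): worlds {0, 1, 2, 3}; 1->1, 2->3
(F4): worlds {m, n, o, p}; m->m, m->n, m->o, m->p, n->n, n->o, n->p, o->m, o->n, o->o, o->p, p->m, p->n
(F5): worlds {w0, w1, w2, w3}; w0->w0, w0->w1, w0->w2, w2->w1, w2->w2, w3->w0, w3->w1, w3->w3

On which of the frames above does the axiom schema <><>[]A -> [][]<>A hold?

(F1), (F3), (F4)

The schema corresponds to a generalized confluence (Geach) condition: forall x forall y forall z ((x R^2 y & x R^2 z) -> exists w (yRw & zRw)).
(F1): holds.
(F2): fails — mR²m, mR²n but no w with mRw and nRw.
(F3): holds.
(F4): holds.
(F5): fails — w0R²w0, w0R²w1 but no w with w0Rw and w1Rw.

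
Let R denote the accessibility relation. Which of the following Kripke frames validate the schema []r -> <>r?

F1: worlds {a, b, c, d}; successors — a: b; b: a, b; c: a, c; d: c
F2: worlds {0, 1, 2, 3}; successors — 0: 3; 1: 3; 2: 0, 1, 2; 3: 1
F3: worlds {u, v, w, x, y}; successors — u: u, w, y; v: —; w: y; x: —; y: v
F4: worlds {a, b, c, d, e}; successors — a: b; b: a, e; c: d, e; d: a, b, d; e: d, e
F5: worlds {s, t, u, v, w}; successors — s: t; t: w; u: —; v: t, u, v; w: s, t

Frame correspondent (Sahlqvist): forall x exists y Rxy — i.e. seriality.
F1: satisfies the condition.
F2: satisfies the condition.
F3: fails — world v has no successor.
F4: satisfies the condition.
F5: fails — world u has no successor.

F1, F2, F4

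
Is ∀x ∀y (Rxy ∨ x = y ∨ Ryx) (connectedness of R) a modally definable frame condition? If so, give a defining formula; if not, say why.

Any modally definable frame class is closed under disjoint unions.
Take 4 disjoint single-world reflexive frames: each is trivially connected, but their disjoint union has 4 worlds with no edge between distinct components, so it is not connected.
So the class is not modally definable.

Not definable by any modal formula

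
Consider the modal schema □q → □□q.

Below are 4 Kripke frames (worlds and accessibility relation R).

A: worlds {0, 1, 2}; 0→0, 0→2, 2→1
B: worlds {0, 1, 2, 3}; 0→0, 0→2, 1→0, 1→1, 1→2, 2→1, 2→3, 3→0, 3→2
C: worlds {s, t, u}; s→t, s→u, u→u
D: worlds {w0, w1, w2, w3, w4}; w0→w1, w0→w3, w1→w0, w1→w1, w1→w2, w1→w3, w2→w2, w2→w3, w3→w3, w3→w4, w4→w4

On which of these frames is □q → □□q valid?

Frame correspondent (Sahlqvist): ∀x ∀y ∀z (Rxy ∧ Ryz → Rxz) — i.e. transitivity.
A: fails — R02 and R21 but not R01.
B: fails — R32 and R23 but not R33.
C: condition met.
D: fails — Rw1w3 and Rw3w4 but not Rw1w4.

C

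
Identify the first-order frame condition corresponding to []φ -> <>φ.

Seriality

This schema is the D axiom.
It corresponds to seriality: forall x exists y Rxy.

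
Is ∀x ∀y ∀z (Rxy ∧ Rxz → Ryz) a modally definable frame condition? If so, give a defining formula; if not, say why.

Definable; ◇q → □◇q defines it

The condition is the Euclidean property. A defining modal formula is ◇q → □◇q.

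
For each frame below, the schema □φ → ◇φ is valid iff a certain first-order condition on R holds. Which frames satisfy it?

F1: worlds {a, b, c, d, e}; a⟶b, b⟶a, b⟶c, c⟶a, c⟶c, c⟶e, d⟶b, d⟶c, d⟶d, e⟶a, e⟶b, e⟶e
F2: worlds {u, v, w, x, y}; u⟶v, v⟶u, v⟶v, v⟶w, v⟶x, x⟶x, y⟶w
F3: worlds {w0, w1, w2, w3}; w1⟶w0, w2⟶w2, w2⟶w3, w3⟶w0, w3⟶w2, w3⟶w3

The schema corresponds to seriality: ∀x ∃y Rxy.
F1: satisfies the condition.
F2: fails — world w has no successor.
F3: fails — world w0 has no successor.
Valid on: F1.

F1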